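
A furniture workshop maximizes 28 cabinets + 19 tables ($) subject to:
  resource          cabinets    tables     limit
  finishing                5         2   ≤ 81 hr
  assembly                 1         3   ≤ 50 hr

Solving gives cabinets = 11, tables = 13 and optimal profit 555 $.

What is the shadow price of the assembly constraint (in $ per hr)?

At the optimum: finishing uses 81 of 81 (binding); assembly uses 50 of 50 (binding).
The binding rows give the dual system: 5·y_finishing + 1·y_assembly = 28 and 2·y_finishing + 3·y_assembly = 19.
Solving: y_finishing = 5, y_assembly = 3.
Shadow price of assembly = 3.

3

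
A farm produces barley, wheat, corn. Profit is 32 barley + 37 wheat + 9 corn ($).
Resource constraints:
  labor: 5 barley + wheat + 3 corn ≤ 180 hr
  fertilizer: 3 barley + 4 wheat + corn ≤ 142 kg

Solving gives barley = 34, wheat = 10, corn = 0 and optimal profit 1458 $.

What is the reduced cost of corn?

-3

Both labor and fertilizer are binding at x*.
The binding rows give the dual system: 5·y_labor + 3·y_fertilizer = 32 and 1·y_labor + 4·y_fertilizer = 37.
Solving: y_labor = 1, y_fertilizer = 9.
Reduced cost of corn: c₃ − yᵀa₃ = 9 − (1·3 + 9·1) = 9 − 12 = -3.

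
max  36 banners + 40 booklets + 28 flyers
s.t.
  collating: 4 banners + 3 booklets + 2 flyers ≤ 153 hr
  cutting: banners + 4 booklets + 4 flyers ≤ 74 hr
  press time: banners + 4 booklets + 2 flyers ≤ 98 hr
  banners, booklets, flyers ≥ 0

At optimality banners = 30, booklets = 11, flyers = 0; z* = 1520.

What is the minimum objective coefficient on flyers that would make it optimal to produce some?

At the optimum: collating uses 153 of 153 (binding); cutting uses 74 of 74 (binding); press time uses 74 of 98 (slack = 24).
Slack constraints have shadow price 0 (complementary slackness).
The binding rows give the dual system: 4·y_collating + 1·y_cutting = 36 and 3·y_collating + 4·y_cutting = 40.
Solving: y_collating = 8, y_cutting = 4.
flyers enters the basis when its profit ≥ yᵀa₃ = 8·2 + 4·4 = 32.

32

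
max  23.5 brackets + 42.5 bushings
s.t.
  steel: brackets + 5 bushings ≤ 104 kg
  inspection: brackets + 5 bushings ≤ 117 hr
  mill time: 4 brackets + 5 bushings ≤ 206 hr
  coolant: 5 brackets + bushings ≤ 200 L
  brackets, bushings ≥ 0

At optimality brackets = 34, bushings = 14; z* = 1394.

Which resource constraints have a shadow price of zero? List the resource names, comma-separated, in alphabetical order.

steel: 104/104 (binding)
inspection: 104/117 (slack 13)
mill time: 206/206 (binding)
coolant: 184/200 (slack 16)
By complementary slackness, a constraint with positive slack has shadow price 0 → coolant, inspection.

coolant, inspection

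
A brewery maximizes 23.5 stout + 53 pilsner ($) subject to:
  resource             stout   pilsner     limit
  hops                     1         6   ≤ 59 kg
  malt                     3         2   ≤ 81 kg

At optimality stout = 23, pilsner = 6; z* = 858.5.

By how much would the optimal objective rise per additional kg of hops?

At the optimum: hops uses 59 of 59 (binding); malt uses 81 of 81 (binding).
Dual feasibility on the basic columns requires 1·y_hops + 3·y_malt = 23.5, 6·y_hops + 2·y_malt = 53.
Solving: y_hops = 7, y_malt = 5.5.
Shadow price of hops = 7.

7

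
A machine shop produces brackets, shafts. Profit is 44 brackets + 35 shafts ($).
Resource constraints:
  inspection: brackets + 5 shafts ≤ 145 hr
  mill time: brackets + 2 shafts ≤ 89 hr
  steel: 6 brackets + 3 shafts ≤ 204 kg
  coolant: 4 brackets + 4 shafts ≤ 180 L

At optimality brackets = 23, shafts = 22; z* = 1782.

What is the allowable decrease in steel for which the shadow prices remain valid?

9

Binding constraints: steel, coolant. The basis is B = [[6,3],[4,4]] with det 12.
Per unit decrease in steel, x* moves by d = (-0.3333, 0.3333).
The basis stays optimal until inspection becomes binding; allowable decrease = 9 kg.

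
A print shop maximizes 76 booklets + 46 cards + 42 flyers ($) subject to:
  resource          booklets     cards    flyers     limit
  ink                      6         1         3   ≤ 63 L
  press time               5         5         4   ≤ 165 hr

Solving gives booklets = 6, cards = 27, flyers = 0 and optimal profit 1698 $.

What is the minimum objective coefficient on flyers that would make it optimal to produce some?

50

At the optimum: ink uses 63 of 63 (binding); press time uses 165 of 165 (binding).
From A_Bᵀ y = c: 6·y_ink + 5·y_press time = 76; 1·y_ink + 5·y_press time = 46.
This yields shadow prices y_ink = 6, y_press time = 8.
flyers enters the basis when its profit ≥ yᵀa₃ = 6·3 + 8·4 = 50.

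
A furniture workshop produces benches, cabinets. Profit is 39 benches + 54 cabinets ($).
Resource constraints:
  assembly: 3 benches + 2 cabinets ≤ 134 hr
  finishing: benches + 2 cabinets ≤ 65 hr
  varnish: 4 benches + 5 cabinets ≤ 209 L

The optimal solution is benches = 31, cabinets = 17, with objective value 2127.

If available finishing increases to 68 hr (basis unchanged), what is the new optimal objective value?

2148

Binding: finishing and varnish. Non-binding: assembly (7 unused).
Since assembly is not tight, its dual is 0.
From A_Bᵀ y = c: 1·y_finishing + 4·y_varnish = 39; 2·y_finishing + 5·y_varnish = 54.
→ y_finishing = 7 and y_varnish = 8.
Δz = y_finishing·Δb = 7 × (3) = 21, so new z* = 2127 + 21 = 2148.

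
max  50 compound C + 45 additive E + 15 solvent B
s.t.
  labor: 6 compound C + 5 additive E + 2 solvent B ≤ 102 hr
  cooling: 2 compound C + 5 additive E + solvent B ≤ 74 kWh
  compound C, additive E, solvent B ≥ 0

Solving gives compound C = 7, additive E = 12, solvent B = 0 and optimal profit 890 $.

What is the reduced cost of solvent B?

Both labor and cooling are binding at x*.
The binding rows give the dual system: 6·y_labor + 2·y_cooling = 50 and 5·y_labor + 5·y_cooling = 45.
Solving: y_labor = 8, y_cooling = 1.
Reduced cost of solvent B: c₃ − yᵀa₃ = 15 − (8·2 + 1·1) = 15 − 17 = -2.

-2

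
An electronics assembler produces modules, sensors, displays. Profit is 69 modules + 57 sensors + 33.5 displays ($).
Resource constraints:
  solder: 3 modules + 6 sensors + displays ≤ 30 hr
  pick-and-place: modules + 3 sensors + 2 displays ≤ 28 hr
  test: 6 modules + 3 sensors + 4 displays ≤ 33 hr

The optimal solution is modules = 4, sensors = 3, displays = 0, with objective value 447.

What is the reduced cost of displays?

-7.5

Binding: solder and test. Non-binding: pick-and-place (15 unused).
Since pick-and-place is not tight, its dual is 0.
The binding rows give the dual system: 3·y_solder + 6·y_test = 69 and 6·y_solder + 3·y_test = 57.
→ y_solder = 5 and y_test = 9.
Reduced cost of displays: c₃ − yᵀa₃ = 33.5 − (5·1 + 9·4) = 33.5 − 41 = -7.5.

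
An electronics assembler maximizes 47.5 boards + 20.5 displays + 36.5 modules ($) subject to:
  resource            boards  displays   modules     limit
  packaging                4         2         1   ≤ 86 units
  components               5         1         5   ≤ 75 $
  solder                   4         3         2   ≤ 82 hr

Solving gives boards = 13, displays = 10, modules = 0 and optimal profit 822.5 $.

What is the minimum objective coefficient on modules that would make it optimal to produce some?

37.5

Check each constraint at x*: packaging 72/86 (slack 14); components 75/75 (tight); solder 82/82 (tight).
Since packaging is not tight, its dual is 0.
The binding rows give the dual system: 5·y_components + 4·y_solder = 47.5 and 1·y_components + 3·y_solder = 20.5.
→ y_components = 5.5 and y_solder = 5.
modules enters the basis when its profit ≥ yᵀa₃ = 5.5·5 + 5·2 = 37.5.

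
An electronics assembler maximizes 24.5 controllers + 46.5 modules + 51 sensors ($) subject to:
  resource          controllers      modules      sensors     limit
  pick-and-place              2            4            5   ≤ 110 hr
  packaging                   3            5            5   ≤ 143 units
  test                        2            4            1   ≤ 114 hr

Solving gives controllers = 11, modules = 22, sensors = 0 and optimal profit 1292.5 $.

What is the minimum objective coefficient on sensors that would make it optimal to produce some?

Check each constraint at x*: pick-and-place 110/110 (tight); packaging 143/143 (tight); test 110/114 (slack 4).
By complementary slackness, y = 0 for the non-binding constraint.
From A_Bᵀ y = c: 2·y_pick-and-place + 3·y_packaging = 24.5; 4·y_pick-and-place + 5·y_packaging = 46.5.
→ y_pick-and-place = 8.5 and y_packaging = 2.5.
sensors enters the basis when its profit ≥ yᵀa₃ = 8.5·5 + 2.5·5 = 55.

55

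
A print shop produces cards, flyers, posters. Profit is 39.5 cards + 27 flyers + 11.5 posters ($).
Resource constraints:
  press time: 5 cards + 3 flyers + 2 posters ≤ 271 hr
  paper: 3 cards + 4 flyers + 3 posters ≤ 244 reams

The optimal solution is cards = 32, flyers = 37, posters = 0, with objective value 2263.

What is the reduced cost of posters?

Both press time and paper are binding at x*.
Dual feasibility on the basic columns requires 5·y_press time + 3·y_paper = 39.5, 3·y_press time + 4·y_paper = 27.
This yields shadow prices y_press time = 7, y_paper = 1.5.
Reduced cost of posters: c₃ − yᵀa₃ = 11.5 − (7·2 + 1.5·3) = 11.5 − 18.5 = -7.

-7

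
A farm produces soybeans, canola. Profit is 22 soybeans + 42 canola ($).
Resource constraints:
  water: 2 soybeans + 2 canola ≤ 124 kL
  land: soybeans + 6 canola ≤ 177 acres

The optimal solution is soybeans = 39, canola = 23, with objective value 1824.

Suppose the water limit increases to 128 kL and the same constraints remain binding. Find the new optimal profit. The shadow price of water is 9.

1860

Δb = 4, so new z* = 1824 + (9)·(4) = 1824 + 36 = 1860.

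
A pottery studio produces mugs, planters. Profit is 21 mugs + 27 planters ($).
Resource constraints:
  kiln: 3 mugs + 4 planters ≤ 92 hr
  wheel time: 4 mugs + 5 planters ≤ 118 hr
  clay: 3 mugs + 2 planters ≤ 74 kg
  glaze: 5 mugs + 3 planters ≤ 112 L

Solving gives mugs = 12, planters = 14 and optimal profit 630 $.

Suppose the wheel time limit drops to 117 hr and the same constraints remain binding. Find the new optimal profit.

Check each constraint at x*: kiln 92/92 (tight); wheel time 118/118 (tight); clay 64/74 (slack 10); glaze 102/112 (slack 10).
Since clay, glaze are not tight, their duals are 0.
From A_Bᵀ y = c: 3·y_kiln + 4·y_wheel time = 21; 4·y_kiln + 5·y_wheel time = 27.
→ y_kiln = 3 and y_wheel time = 3.
Δz = y_wheel time·Δb = 3 × (-1) = -3, so new z* = 630 − 3 = 627.

627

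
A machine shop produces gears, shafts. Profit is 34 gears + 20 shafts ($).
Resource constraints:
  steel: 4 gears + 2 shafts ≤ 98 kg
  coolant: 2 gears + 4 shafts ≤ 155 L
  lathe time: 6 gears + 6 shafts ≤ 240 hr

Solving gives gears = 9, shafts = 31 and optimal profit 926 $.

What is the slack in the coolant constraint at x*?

coolant used = 2·9 + 4·31 = 142; slack = 155 − 142 = 13.

13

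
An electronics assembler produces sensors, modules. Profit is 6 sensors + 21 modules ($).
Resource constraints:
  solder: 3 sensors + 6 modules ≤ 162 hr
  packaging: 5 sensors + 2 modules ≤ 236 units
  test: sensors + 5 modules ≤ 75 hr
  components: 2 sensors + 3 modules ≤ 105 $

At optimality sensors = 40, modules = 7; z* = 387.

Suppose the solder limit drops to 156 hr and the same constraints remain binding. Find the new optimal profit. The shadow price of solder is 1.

Δb = -6, so new z* = 387 + (1)·(-6) = 387 − 6 = 381.

381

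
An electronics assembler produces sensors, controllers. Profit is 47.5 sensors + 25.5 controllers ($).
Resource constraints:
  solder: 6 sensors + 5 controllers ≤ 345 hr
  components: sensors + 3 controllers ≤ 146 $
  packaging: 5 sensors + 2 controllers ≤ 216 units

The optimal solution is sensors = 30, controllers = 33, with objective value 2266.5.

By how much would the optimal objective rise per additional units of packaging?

6.5

Binding: solder and packaging. Non-binding: components (17 unused).
Slack constraints have shadow price 0 (complementary slackness).
The binding rows give the dual system: 6·y_solder + 5·y_packaging = 47.5 and 5·y_solder + 2·y_packaging = 25.5.
→ y_solder = 2.5 and y_packaging = 6.5.
Shadow price of packaging = 6.5.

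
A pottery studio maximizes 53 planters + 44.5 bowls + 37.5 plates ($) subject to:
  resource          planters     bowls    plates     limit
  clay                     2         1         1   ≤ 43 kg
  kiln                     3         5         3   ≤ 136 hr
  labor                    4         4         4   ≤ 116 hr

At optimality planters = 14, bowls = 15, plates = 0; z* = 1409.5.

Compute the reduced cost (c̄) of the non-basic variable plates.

-7

Check each constraint at x*: clay 43/43 (tight); kiln 117/136 (slack 19); labor 116/116 (tight).
Since kiln is not tight, its dual is 0.
The binding rows give the dual system: 2·y_clay + 4·y_labor = 53 and 1·y_clay + 4·y_labor = 44.5.
This yields shadow prices y_clay = 8.5, y_labor = 9.
Reduced cost of plates: c₃ − yᵀa₃ = 37.5 − (8.5·1 + 9·4) = 37.5 − 44.5 = -7.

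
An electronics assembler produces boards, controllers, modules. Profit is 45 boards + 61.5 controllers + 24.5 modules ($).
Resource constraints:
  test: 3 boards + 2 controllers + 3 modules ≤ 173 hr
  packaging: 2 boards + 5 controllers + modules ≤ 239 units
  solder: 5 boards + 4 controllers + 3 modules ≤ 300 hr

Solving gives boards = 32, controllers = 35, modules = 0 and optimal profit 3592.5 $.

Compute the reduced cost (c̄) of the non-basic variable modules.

-1

At the optimum: test uses 166 of 173 (slack = 7); packaging uses 239 of 239 (binding); solder uses 300 of 300 (binding).
Since test is not tight, its dual is 0.
From A_Bᵀ y = c: 2·y_packaging + 5·y_solder = 45; 5·y_packaging + 4·y_solder = 61.5.
→ y_packaging = 7.5 and y_solder = 6.
Reduced cost of modules: c₃ − yᵀa₃ = 24.5 − (7.5·1 + 6·3) = 24.5 − 25.5 = -1.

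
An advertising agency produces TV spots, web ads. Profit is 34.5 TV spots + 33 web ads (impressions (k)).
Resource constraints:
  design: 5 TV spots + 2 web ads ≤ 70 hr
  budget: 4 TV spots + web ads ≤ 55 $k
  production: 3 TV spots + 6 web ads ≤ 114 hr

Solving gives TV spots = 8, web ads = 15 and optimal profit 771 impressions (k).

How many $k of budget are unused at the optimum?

budget used = 4·8 + 1·15 = 47; slack = 55 − 47 = 8.

8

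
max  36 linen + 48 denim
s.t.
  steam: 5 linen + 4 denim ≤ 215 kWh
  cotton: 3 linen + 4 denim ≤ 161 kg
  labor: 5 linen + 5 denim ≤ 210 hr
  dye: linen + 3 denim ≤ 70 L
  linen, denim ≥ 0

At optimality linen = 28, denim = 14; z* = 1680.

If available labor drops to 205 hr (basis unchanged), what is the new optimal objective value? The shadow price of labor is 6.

Δb = -5, so new z* = 1680 + (6)·(-5) = 1680 − 30 = 1650.

1650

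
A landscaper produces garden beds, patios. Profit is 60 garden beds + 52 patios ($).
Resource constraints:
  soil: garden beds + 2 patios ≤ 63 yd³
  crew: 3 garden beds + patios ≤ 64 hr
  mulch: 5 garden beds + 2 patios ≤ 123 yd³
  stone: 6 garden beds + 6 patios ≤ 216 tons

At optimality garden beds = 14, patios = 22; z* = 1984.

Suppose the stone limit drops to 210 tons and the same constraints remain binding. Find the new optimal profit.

Binding: crew and stone. Non-binding: soil (5 unused), mulch (9 unused).
Slack constraints have shadow price 0 (complementary slackness).
The binding rows give the dual system: 3·y_crew + 6·y_stone = 60 and 1·y_crew + 6·y_stone = 52.
Solving: y_crew = 4, y_stone = 8.
Δz = y_stone·Δb = 8 × (-6) = -48, so new z* = 1984 − 48 = 1936.

1936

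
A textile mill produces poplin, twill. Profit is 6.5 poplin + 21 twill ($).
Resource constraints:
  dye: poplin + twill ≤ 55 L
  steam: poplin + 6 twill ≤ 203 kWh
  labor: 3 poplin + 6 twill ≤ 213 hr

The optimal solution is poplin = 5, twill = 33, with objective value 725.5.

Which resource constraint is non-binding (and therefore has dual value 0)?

dye: 38/55 (slack 17)
steam: 203/203 (binding)
labor: 213/213 (binding)
By complementary slackness, a constraint with positive slack has shadow price 0 → dye.

dye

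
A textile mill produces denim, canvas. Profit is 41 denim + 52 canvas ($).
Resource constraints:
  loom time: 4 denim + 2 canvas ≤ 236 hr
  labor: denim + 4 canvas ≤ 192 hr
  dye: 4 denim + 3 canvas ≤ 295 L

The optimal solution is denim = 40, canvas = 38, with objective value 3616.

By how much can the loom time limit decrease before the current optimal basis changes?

140

Binding constraints: loom time, labor. The basis is B = [[4,2],[1,4]] with det 14.
Per unit decrease in loom time, x* moves by d = (-0.2857, 0.0714).
The basis stays optimal until denim reaches 0; allowable decrease = 140 hr.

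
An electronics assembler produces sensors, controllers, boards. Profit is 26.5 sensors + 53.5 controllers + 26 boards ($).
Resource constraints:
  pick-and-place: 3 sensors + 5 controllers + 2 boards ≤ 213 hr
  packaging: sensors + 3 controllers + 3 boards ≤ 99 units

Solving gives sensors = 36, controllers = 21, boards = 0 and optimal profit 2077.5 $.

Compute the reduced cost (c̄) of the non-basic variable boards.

Both pick-and-place and packaging are binding at x*.
The binding rows give the dual system: 3·y_pick-and-place + 1·y_packaging = 26.5 and 5·y_pick-and-place + 3·y_packaging = 53.5.
→ y_pick-and-place = 6.5 and y_packaging = 7.
Reduced cost of boards: c₃ − yᵀa₃ = 26 − (6.5·2 + 7·3) = 26 − 34 = -8.

-8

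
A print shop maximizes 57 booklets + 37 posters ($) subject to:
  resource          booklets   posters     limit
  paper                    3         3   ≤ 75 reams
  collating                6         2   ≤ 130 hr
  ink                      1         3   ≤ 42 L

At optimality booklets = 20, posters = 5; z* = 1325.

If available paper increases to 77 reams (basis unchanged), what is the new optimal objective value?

Check each constraint at x*: paper 75/75 (tight); collating 130/130 (tight); ink 35/42 (slack 7).
Slack constraints have shadow price 0 (complementary slackness).
From A_Bᵀ y = c: 3·y_paper + 6·y_collating = 57; 3·y_paper + 2·y_collating = 37.
This yields shadow prices y_paper = 9, y_collating = 5.
Δz = y_paper·Δb = 9 × (2) = 18, so new z* = 1325 + 18 = 1343.

1343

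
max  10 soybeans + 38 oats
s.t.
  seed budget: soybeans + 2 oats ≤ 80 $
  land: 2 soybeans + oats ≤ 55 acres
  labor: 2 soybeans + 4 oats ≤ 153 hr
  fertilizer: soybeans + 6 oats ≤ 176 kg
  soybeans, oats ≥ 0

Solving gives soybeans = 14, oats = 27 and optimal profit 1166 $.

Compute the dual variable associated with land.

At the optimum: seed budget uses 68 of 80 (slack = 12); land uses 55 of 55 (binding); labor uses 136 of 153 (slack = 17); fertilizer uses 176 of 176 (binding).
Since seed budget, labor are not tight, their duals are 0.
Dual feasibility on the basic columns requires 2·y_land + 1·y_fertilizer = 10, 1·y_land + 6·y_fertilizer = 38.
Solving: y_land = 2, y_fertilizer = 6.
Shadow price of land = 2.

2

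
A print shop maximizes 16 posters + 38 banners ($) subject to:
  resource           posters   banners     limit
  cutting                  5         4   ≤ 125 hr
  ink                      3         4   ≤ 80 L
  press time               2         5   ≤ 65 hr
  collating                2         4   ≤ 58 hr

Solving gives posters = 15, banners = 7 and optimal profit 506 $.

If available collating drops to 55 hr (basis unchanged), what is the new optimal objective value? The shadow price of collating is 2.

Δb = -3, so new z* = 506 + (2)·(-3) = 506 − 6 = 500.

500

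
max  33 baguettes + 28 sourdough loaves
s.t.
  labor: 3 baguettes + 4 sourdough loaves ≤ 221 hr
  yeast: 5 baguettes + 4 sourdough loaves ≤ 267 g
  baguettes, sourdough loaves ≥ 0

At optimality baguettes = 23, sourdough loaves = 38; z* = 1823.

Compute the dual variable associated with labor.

1

Check each constraint at x*: labor 221/221 (tight); yeast 267/267 (tight).
Dual feasibility on the basic columns requires 3·y_labor + 5·y_yeast = 33, 4·y_labor + 4·y_yeast = 28.
This yields shadow prices y_labor = 1, y_yeast = 6.
Shadow price of labor = 1.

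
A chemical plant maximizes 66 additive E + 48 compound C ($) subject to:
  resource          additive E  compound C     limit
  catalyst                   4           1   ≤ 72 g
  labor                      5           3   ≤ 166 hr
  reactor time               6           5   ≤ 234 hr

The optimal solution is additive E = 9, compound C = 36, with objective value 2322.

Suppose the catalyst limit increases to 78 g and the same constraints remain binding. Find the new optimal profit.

2340

At the optimum: catalyst uses 72 of 72 (binding); labor uses 153 of 166 (slack = 13); reactor time uses 234 of 234 (binding).
By complementary slackness, y = 0 for the non-binding constraint.
From A_Bᵀ y = c: 4·y_catalyst + 6·y_reactor time = 66; 1·y_catalyst + 5·y_reactor time = 48.
This yields shadow prices y_catalyst = 3, y_reactor time = 9.
Δz = y_catalyst·Δb = 3 × (6) = 18, so new z* = 2322 + 18 = 2340.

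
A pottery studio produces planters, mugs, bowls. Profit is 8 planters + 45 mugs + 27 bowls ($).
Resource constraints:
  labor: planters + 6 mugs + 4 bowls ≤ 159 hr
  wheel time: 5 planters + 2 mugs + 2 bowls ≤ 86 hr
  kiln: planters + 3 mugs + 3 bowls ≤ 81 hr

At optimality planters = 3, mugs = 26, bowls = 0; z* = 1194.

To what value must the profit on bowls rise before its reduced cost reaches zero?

31

At the optimum: labor uses 159 of 159 (binding); wheel time uses 67 of 86 (slack = 19); kiln uses 81 of 81 (binding).
By complementary slackness, y = 0 for the non-binding constraint.
From A_Bᵀ y = c: 1·y_labor + 1·y_kiln = 8; 6·y_labor + 3·y_kiln = 45.
This yields shadow prices y_labor = 7, y_kiln = 1.
bowls enters the basis when its profit ≥ yᵀa₃ = 7·4 + 1·3 = 31.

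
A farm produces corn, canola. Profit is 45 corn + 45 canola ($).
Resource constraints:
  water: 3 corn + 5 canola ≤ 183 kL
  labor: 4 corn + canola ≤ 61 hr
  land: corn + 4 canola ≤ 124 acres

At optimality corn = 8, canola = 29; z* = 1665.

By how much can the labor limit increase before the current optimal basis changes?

30

Binding constraints: labor, land. The basis is B = [[4,1],[1,4]] with det 15.
Per unit increase in labor, x* moves by d = (0.2667, -0.0667).
The basis stays optimal until water becomes binding; allowable increase = 30 hr.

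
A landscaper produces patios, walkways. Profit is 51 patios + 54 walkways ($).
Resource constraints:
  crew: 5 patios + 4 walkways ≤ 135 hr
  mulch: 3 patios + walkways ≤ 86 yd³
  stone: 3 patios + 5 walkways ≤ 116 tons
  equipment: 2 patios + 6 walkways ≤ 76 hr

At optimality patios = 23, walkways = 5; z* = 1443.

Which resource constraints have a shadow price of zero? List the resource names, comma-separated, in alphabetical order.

crew: 135/135 (binding)
mulch: 74/86 (slack 12)
stone: 94/116 (slack 22)
equipment: 76/76 (binding)
By complementary slackness, a constraint with positive slack has shadow price 0 → mulch, stone.

mulch, stone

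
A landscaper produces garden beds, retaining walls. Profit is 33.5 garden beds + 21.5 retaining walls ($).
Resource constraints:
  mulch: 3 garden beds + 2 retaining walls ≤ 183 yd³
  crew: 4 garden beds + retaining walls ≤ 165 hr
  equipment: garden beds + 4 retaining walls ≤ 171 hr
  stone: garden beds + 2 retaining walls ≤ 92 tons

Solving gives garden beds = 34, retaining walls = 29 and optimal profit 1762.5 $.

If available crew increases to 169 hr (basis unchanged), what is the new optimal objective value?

1788.5

At the optimum: mulch uses 160 of 183 (slack = 23); crew uses 165 of 165 (binding); equipment uses 150 of 171 (slack = 21); stone uses 92 of 92 (binding).
By complementary slackness, y = 0 for the non-binding constraints.
The binding rows give the dual system: 4·y_crew + 1·y_stone = 33.5 and 1·y_crew + 2·y_stone = 21.5.
This yields shadow prices y_crew = 6.5, y_stone = 7.5.
Δz = y_crew·Δb = 6.5 × (4) = 26, so new z* = 1762.5 + 26 = 1788.5.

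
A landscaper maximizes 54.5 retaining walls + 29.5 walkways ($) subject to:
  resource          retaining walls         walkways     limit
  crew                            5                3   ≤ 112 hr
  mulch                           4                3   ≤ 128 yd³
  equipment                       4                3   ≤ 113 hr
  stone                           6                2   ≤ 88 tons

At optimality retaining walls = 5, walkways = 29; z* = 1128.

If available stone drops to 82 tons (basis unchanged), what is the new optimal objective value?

At the optimum: crew uses 112 of 112 (binding); mulch uses 107 of 128 (slack = 21); equipment uses 107 of 113 (slack = 6); stone uses 88 of 88 (binding).
Since mulch, equipment are not tight, their duals are 0.
From A_Bᵀ y = c: 5·y_crew + 6·y_stone = 54.5; 3·y_crew + 2·y_stone = 29.5.
This yields shadow prices y_crew = 8.5, y_stone = 2.
Δz = y_stone·Δb = 2 × (-6) = -12, so new z* = 1128 − 12 = 1116.

1116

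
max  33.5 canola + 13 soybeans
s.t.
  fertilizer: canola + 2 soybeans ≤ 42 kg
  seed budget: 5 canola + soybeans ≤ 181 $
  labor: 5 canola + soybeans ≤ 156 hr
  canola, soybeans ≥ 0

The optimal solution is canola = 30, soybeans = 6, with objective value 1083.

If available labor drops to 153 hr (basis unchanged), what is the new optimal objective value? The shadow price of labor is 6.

1065

Δb = -3, so new z* = 1083 + (6)·(-3) = 1083 − 18 = 1065.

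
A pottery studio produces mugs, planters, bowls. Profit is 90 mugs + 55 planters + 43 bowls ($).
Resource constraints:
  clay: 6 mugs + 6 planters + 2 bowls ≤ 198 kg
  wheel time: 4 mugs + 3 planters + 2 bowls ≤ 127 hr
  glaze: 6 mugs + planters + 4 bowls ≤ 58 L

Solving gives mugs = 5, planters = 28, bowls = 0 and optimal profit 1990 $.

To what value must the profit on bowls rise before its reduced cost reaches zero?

44

At the optimum: clay uses 198 of 198 (binding); wheel time uses 104 of 127 (slack = 23); glaze uses 58 of 58 (binding).
By complementary slackness, y = 0 for the non-binding constraint.
From A_Bᵀ y = c: 6·y_clay + 6·y_glaze = 90; 6·y_clay + 1·y_glaze = 55.
Solving: y_clay = 8, y_glaze = 7.
bowls enters the basis when its profit ≥ yᵀa₃ = 8·2 + 7·4 = 44.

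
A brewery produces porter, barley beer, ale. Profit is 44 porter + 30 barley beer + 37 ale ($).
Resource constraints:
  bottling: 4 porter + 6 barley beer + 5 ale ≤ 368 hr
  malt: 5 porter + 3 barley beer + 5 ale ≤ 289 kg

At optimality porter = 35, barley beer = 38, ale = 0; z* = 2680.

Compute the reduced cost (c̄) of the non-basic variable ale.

-8

Check each constraint at x*: bottling 368/368 (tight); malt 289/289 (tight).
The binding rows give the dual system: 4·y_bottling + 5·y_malt = 44 and 6·y_bottling + 3·y_malt = 30.
Solving: y_bottling = 1, y_malt = 8.
Reduced cost of ale: c₃ − yᵀa₃ = 37 − (1·5 + 8·5) = 37 − 45 = -8.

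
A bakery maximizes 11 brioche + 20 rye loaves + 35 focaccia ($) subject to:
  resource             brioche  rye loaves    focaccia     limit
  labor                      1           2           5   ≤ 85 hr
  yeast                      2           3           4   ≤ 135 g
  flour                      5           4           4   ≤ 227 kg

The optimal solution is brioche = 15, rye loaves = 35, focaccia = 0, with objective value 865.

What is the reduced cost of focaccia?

Check each constraint at x*: labor 85/85 (tight); yeast 135/135 (tight); flour 215/227 (slack 12).
Since flour is not tight, its dual is 0.
Dual feasibility on the basic columns requires 1·y_labor + 2·y_yeast = 11, 2·y_labor + 3·y_yeast = 20.
This yields shadow prices y_labor = 7, y_yeast = 2.
Reduced cost of focaccia: c₃ − yᵀa₃ = 35 − (7·5 + 2·4) = 35 − 43 = -8.

-8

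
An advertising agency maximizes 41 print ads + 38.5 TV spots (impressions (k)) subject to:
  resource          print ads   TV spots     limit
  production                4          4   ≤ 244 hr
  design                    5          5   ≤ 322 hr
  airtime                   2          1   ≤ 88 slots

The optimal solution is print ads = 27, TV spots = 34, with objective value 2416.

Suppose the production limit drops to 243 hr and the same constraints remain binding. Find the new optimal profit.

2407

At the optimum: production uses 244 of 244 (binding); design uses 305 of 322 (slack = 17); airtime uses 88 of 88 (binding).
Since design is not tight, its dual is 0.
Dual feasibility on the basic columns requires 4·y_production + 2·y_airtime = 41, 4·y_production + 1·y_airtime = 38.5.
This yields shadow prices y_production = 9, y_airtime = 2.5.
Δz = y_production·Δb = 9 × (-1) = -9, so new z* = 2416 − 9 = 2407.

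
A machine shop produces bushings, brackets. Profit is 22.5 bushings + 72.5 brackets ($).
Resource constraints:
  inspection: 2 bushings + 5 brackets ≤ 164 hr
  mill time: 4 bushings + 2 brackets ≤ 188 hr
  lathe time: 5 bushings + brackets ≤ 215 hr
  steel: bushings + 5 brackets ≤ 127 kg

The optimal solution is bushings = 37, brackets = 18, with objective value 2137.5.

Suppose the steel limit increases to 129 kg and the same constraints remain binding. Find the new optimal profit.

2150.5

Binding: inspection and steel. Non-binding: mill time (4 unused), lathe time (12 unused).
By complementary slackness, y = 0 for the non-binding constraints.
Dual feasibility on the basic columns requires 2·y_inspection + 1·y_steel = 22.5, 5·y_inspection + 5·y_steel = 72.5.
→ y_inspection = 8 and y_steel = 6.5.
Δz = y_steel·Δb = 6.5 × (2) = 13, so new z* = 2137.5 + 13 = 2150.5.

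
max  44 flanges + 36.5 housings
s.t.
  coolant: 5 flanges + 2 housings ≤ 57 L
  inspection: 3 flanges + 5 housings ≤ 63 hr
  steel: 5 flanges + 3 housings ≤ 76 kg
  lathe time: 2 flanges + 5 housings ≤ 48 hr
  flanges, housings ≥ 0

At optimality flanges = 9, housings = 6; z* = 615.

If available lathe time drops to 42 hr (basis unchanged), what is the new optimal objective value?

At the optimum: coolant uses 57 of 57 (binding); inspection uses 57 of 63 (slack = 6); steel uses 63 of 76 (slack = 13); lathe time uses 48 of 48 (binding).
By complementary slackness, y = 0 for the non-binding constraints.
The binding rows give the dual system: 5·y_coolant + 2·y_lathe time = 44 and 2·y_coolant + 5·y_lathe time = 36.5.
Solving: y_coolant = 7, y_lathe time = 4.5.
Δz = y_lathe time·Δb = 4.5 × (-6) = -27, so new z* = 615 − 27 = 588.

588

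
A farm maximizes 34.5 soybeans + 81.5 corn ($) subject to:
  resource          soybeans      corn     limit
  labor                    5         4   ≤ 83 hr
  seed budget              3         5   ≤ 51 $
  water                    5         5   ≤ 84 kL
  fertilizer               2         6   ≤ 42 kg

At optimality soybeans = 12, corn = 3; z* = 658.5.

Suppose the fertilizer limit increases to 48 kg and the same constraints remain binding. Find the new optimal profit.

712.5

At the optimum: labor uses 72 of 83 (slack = 11); seed budget uses 51 of 51 (binding); water uses 75 of 84 (slack = 9); fertilizer uses 42 of 42 (binding).
Since labor, water are not tight, their duals are 0.
Dual feasibility on the basic columns requires 3·y_seed budget + 2·y_fertilizer = 34.5, 5·y_seed budget + 6·y_fertilizer = 81.5.
Solving: y_seed budget = 5.5, y_fertilizer = 9.
Δz = y_fertilizer·Δb = 9 × (6) = 54, so new z* = 658.5 + 54 = 712.5.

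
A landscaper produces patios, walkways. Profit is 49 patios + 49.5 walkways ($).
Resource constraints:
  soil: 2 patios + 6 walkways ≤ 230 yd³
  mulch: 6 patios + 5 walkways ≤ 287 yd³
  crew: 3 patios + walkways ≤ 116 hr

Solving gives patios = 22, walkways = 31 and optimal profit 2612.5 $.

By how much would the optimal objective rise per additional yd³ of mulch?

7.5

Check each constraint at x*: soil 230/230 (tight); mulch 287/287 (tight); crew 97/116 (slack 19).
By complementary slackness, y = 0 for the non-binding constraint.
The binding rows give the dual system: 2·y_soil + 6·y_mulch = 49 and 6·y_soil + 5·y_mulch = 49.5.
This yields shadow prices y_soil = 2, y_mulch = 7.5.
Shadow price of mulch = 7.5.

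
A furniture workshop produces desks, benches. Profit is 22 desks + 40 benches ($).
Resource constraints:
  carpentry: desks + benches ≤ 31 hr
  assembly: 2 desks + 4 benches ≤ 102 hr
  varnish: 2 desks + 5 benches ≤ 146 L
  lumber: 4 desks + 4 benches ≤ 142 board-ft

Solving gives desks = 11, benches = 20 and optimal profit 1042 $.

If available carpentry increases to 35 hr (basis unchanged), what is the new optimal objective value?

1058

Check each constraint at x*: carpentry 31/31 (tight); assembly 102/102 (tight); varnish 122/146 (slack 24); lumber 124/142 (slack 18).
By complementary slackness, y = 0 for the non-binding constraints.
Dual feasibility on the basic columns requires 1·y_carpentry + 2·y_assembly = 22, 1·y_carpentry + 4·y_assembly = 40.
This yields shadow prices y_carpentry = 4, y_assembly = 9.
Δz = y_carpentry·Δb = 4 × (4) = 16, so new z* = 1042 + 16 = 1058.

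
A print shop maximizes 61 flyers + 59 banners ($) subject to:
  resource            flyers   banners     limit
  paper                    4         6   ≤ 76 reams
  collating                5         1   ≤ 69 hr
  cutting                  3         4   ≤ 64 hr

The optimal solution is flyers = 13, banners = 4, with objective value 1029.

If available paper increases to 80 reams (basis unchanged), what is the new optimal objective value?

Check each constraint at x*: paper 76/76 (tight); collating 69/69 (tight); cutting 55/64 (slack 9).
Slack constraints have shadow price 0 (complementary slackness).
Dual feasibility on the basic columns requires 4·y_paper + 5·y_collating = 61, 6·y_paper + 1·y_collating = 59.
Solving: y_paper = 9, y_collating = 5.
Δz = y_paper·Δb = 9 × (4) = 36, so new z* = 1029 + 36 = 1065.

1065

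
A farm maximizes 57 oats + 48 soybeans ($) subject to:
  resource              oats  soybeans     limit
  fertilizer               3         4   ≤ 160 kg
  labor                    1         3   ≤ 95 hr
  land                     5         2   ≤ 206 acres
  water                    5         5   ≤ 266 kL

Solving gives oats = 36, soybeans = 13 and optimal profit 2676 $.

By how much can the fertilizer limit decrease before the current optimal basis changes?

Binding constraints: fertilizer, land. The basis is B = [[3,4],[5,2]] with det -14.
Per unit decrease in fertilizer, x* moves by d = (0.1429, -0.3571).
The basis stays optimal until soybeans reaches 0; allowable decrease = 36.4 kg.

36.4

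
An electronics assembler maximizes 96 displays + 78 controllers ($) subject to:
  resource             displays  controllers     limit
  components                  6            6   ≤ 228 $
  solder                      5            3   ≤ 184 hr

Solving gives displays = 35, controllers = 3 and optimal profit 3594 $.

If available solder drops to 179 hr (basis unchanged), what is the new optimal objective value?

3549

Both components and solder are binding at x*.
From A_Bᵀ y = c: 6·y_components + 5·y_solder = 96; 6·y_components + 3·y_solder = 78.
→ y_components = 8.5 and y_solder = 9.
Δz = y_solder·Δb = 9 × (-5) = -45, so new z* = 3594 − 45 = 3549.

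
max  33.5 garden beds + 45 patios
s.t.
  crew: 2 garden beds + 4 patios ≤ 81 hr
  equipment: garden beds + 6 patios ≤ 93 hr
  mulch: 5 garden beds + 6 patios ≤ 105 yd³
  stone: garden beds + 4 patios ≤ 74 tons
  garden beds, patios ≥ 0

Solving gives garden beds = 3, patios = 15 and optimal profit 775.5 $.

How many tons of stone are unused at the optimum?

stone used = 1·3 + 4·15 = 63; slack = 74 − 63 = 11.

11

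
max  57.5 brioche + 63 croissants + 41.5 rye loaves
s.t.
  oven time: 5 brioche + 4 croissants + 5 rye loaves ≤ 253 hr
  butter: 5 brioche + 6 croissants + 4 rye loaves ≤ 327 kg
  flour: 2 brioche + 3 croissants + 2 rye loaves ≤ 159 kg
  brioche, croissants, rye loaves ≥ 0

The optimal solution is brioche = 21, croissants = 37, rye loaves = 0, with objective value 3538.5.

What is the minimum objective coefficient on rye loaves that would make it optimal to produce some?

Check each constraint at x*: oven time 253/253 (tight); butter 327/327 (tight); flour 153/159 (slack 6).
Since flour is not tight, its dual is 0.
From A_Bᵀ y = c: 5·y_oven time + 5·y_butter = 57.5; 4·y_oven time + 6·y_butter = 63.
This yields shadow prices y_oven time = 3, y_butter = 8.5.
rye loaves enters the basis when its profit ≥ yᵀa₃ = 3·5 + 8.5·4 = 49.

49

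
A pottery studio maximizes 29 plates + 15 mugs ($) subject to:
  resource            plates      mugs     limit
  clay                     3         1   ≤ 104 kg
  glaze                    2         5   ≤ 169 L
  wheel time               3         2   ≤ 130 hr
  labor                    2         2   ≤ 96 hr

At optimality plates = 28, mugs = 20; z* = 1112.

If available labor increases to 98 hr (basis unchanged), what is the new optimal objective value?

At the optimum: clay uses 104 of 104 (binding); glaze uses 156 of 169 (slack = 13); wheel time uses 124 of 130 (slack = 6); labor uses 96 of 96 (binding).
Slack constraints have shadow price 0 (complementary slackness).
From A_Bᵀ y = c: 3·y_clay + 2·y_labor = 29; 1·y_clay + 2·y_labor = 15.
→ y_clay = 7 and y_labor = 4.
Δz = y_labor·Δb = 4 × (2) = 8, so new z* = 1112 + 8 = 1120.

1120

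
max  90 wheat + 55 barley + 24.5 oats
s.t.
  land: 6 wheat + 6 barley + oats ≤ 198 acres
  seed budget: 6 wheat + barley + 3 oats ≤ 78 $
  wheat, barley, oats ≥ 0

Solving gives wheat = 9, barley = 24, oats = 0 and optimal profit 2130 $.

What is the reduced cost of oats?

-4.5

Both land and seed budget are binding at x*.
The binding rows give the dual system: 6·y_land + 6·y_seed budget = 90 and 6·y_land + 1·y_seed budget = 55.
→ y_land = 8 and y_seed budget = 7.
Reduced cost of oats: c₃ − yᵀa₃ = 24.5 − (8·1 + 7·3) = 24.5 − 29 = -4.5.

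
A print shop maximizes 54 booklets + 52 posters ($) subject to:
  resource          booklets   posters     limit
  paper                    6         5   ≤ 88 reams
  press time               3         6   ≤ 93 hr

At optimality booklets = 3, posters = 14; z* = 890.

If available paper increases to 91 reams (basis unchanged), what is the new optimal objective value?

Both paper and press time are binding at x*.
From A_Bᵀ y = c: 6·y_paper + 3·y_press time = 54; 5·y_paper + 6·y_press time = 52.
This yields shadow prices y_paper = 8, y_press time = 2.
Δz = y_paper·Δb = 8 × (3) = 24, so new z* = 890 + 24 = 914.

914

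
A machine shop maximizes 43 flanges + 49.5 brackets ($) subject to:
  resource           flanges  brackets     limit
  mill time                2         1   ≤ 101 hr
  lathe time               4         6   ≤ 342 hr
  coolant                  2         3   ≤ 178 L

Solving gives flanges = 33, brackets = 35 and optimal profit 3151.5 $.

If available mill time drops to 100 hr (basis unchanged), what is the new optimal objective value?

At the optimum: mill time uses 101 of 101 (binding); lathe time uses 342 of 342 (binding); coolant uses 171 of 178 (slack = 7).
Slack constraints have shadow price 0 (complementary slackness).
From A_Bᵀ y = c: 2·y_mill time + 4·y_lathe time = 43; 1·y_mill time + 6·y_lathe time = 49.5.
→ y_mill time = 7.5 and y_lathe time = 7.
Δz = y_mill time·Δb = 7.5 × (-1) = -7.5, so new z* = 3151.5 − 7.5 = 3144.

3144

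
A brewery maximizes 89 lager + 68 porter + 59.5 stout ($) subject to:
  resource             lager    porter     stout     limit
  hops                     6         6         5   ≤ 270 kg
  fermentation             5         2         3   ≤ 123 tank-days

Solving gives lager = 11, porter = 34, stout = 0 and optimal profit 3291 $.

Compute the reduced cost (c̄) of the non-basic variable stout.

Both hops and fermentation are binding at x*.
From A_Bᵀ y = c: 6·y_hops + 5·y_fermentation = 89; 6·y_hops + 2·y_fermentation = 68.
→ y_hops = 9 and y_fermentation = 7.
Reduced cost of stout: c₃ − yᵀa₃ = 59.5 − (9·5 + 7·3) = 59.5 − 66 = -6.5.

-6.5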